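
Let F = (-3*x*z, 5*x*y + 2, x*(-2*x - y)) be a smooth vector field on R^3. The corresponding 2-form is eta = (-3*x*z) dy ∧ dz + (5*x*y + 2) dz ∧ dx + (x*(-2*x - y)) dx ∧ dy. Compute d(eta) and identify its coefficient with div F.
d(eta) = (5*x - 3*z) dx ∧ dy ∧ dz; div F = 5*x - 3*z

For a 2-form in R^3 of the form above, applying d gives a 3-form with coefficient ∂P/∂x + ∂Q/∂y + ∂R/∂z:
  ∂P/∂x = -3*z
  ∂Q/∂y = 5*x
  ∂R/∂z = 0
Sum = 5*x - 3*z, which is exactly div F.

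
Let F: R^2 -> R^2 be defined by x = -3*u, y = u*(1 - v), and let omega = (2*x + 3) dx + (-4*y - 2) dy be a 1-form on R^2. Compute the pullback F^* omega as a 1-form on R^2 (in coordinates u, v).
F^* omega = (-4*u*v^2 + 8*u*v + 14*u + 2*v - 11) du + (2*u*(-2*u*v + 2*u + 1)) dv

Using F^*(f dg) = (f ∘ F) d(g ∘ F), substitute each coordinate x_i by F_i(u, v) in f_i, and replace dx_i by d F_i = (∂F_i/∂u) du + (∂F_i/∂v) dv.
  For the x component: f_1(F) = 3 - 6*u; d F_1 = (-3) du + (0) dv
  For the y component: f_2(F) = 4*u*v - 4*u - 2; d F_2 = (1 - v) du + (-u) dv
Combining and collecting du, dv coefficients:
  coeff of du: -4*u*v^2 + 8*u*v + 14*u + 2*v - 11
  coeff of dv: 2*u*(-2*u*v + 2*u + 1)
F^* omega = (-4*u*v^2 + 8*u*v + 14*u + 2*v - 11) du + (2*u*(-2*u*v + 2*u + 1)) dv.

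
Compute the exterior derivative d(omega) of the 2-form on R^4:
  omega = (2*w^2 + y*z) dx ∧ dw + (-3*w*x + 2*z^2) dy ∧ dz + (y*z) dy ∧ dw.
d(omega) = (-z) dx ∧ dy ∧ dw + (-y) dx ∧ dz ∧ dw + (-3*w) dx ∧ dy ∧ dz + (-3*x - y) dy ∧ dz ∧ dw

For a 2-form omega = sum_{i<j} g_{ij} dx_i ∧ dx_j, the exterior derivative is
  d(omega) = sum_{i<j} d(g_{ij}) ∧ dx_i ∧ dx_j = sum_{i<j, k} (∂g_{ij}/∂x_k) dx_k ∧ dx_i ∧ dx_j.
Expand each term, using dx_k ∧ dx_i ∧ dx_j = sgn(permutation) dx_{(a)} ∧ dx_{(b)} ∧ dx_{(c)} with (a < b < c) sorted:
  d(2*w^2 + y*z) includes (∂/∂y)(2*w^2 + y*z) dy = (z) dy, which multiplied by dx ∧ dw gives (-z) dx ∧ dy ∧ dw
  d(2*w^2 + y*z) includes (∂/∂z)(2*w^2 + y*z) dz = (y) dz, which multiplied by dx ∧ dw gives (-y) dx ∧ dz ∧ dw
  d(-3*w*x + 2*z^2) includes (∂/∂x)(-3*w*x + 2*z^2) dx = (-3*w) dx, which multiplied by dy ∧ dz gives (-3*w) dx ∧ dy ∧ dz
  d(-3*w*x + 2*z^2) includes (∂/∂w)(-3*w*x + 2*z^2) dw = (-3*x) dw, which multiplied by dy ∧ dz gives (-3*x) dy ∧ dz ∧ dw
  d(y*z) includes (∂/∂z)(y*z) dz = (y) dz, which multiplied by dy ∧ dw gives (-y) dy ∧ dz ∧ dw
Collecting like 3-forms: d(omega) = (-z) dx ∧ dy ∧ dw + (-y) dx ∧ dz ∧ dw + (-3*w) dx ∧ dy ∧ dz + (-3*x - y) dy ∧ dz ∧ dw.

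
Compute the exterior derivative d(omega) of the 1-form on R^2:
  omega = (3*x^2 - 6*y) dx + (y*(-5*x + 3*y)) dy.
d(omega) = (6 - 5*y) dx ∧ dy

For a 1-form omega = sum_i f_i dx_i, the exterior derivative is
  d(omega) = sum_{i < j} (∂f_j/∂x_i - ∂f_i/∂x_j) dx_i ∧ dx_j.
  coefficient of dx ∧ dy: ∂f_2/∂x - ∂f_1/∂y = ∂(y*(-5*x + 3*y))/∂x - ∂(3*x^2 - 6*y)/∂y = 6 - 5*y
Assembling: d(omega) = (6 - 5*y) dx ∧ dy.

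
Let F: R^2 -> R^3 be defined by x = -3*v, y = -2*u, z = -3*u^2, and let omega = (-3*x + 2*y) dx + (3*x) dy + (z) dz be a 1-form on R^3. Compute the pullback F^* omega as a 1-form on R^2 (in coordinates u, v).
F^* omega = (18*u^3 + 18*v) du + (12*u - 27*v) dv

Using F^*(f dg) = (f ∘ F) d(g ∘ F), substitute each coordinate x_i by F_i(u, v) in f_i, and replace dx_i by d F_i = (∂F_i/∂u) du + (∂F_i/∂v) dv.
  For the x component: f_1(F) = -4*u + 9*v; d F_1 = (0) du + (-3) dv
  For the y component: f_2(F) = -9*v; d F_2 = (-2) du + (0) dv
  For the z component: f_3(F) = -3*u^2; d F_3 = (-6*u) du + (0) dv
Combining and collecting du, dv coefficients:
  coeff of du: 18*u^3 + 18*v
  coeff of dv: 12*u - 27*v
F^* omega = (18*u^3 + 18*v) du + (12*u - 27*v) dv.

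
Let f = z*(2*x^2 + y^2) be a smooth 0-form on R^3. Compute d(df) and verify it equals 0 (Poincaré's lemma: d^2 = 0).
d(df) = 0

Step 1: df = sum_i (∂f/∂x_i) dx_i = (4*x*z) dx + (2*y*z) dy + (2*x^2 + y^2) dz.
Step 2: Apply d again. Using the 1-form formula, the coefficient of dx ∧ dy in d(df) is ∂^2 f/∂x ∂y - ∂^2 f/∂y ∂x = (0) - (0) = 0 (equality of mixed partials for smooth f).
Similarly for dx ∧ dz and dy ∧ dz — all coefficients vanish. So d(df) = 0.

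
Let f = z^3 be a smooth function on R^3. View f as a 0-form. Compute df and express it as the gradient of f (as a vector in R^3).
df = (0) dx + (0) dy + (3*z^2) dz; grad f = (0, 0, 3*z^2)

For a 0-form f, d f = (∂f/∂x) dx + (∂f/∂y) dy + (∂f/∂z) dz. The components of the vector representation are exactly the entries of grad f in Cartesian coordinates:
  ∂f/∂x = 0
  ∂f/∂y = 0
  ∂f/∂z = 3*z^2.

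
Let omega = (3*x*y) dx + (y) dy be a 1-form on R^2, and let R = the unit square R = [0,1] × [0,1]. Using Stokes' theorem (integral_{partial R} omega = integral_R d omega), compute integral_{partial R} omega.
integral_(partial R) omega = -3/2

Stokes: integral_partial_R omega = integral_R d omega with d omega = (∂Q/∂x - ∂P/∂y) dx ∧ dy.
  ∂Q/∂x = 0
  ∂P/∂y = 3*x
  integrand = ∂Q/∂x - ∂P/∂y = -3*x.
Integrating over R: integral_0^1 integral_0^1 (-3*x) dx dy = -3/2.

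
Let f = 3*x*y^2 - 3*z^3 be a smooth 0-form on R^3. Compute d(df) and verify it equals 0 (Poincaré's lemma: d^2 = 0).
d(df) = 0

Step 1: df = sum_i (∂f/∂x_i) dx_i = (3*y^2) dx + (6*x*y) dy + (-9*z^2) dz.
Step 2: Apply d again. Using the 1-form formula, the coefficient of dx ∧ dy in d(df) is ∂^2 f/∂x ∂y - ∂^2 f/∂y ∂x = (6*y) - (6*y) = 0 (equality of mixed partials for smooth f).
Similarly for dx ∧ dz and dy ∧ dz — all coefficients vanish. So d(df) = 0.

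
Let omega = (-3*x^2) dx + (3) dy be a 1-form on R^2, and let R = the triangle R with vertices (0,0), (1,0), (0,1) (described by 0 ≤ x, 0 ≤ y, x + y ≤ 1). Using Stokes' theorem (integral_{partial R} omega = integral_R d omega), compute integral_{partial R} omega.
integral_(partial R) omega = 0

Stokes: integral_partial_R omega = integral_R d omega with d omega = (∂Q/∂x - ∂P/∂y) dx ∧ dy.
  ∂Q/∂x = 0
  ∂P/∂y = 0
  integrand = ∂Q/∂x - ∂P/∂y = 0.
Integrating over R: integral_0^1 integral_0^{1-x} (0) dy dx = 0.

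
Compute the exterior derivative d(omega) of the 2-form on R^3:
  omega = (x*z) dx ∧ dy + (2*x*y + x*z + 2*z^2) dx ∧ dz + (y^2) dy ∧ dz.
d(omega) = (-x) dx ∧ dy ∧ dz

For a 2-form omega = sum_{i<j} g_{ij} dx_i ∧ dx_j, the exterior derivative is
  d(omega) = sum_{i<j} d(g_{ij}) ∧ dx_i ∧ dx_j = sum_{i<j, k} (∂g_{ij}/∂x_k) dx_k ∧ dx_i ∧ dx_j.
Expand each term, using dx_k ∧ dx_i ∧ dx_j = sgn(permutation) dx_{(a)} ∧ dx_{(b)} ∧ dx_{(c)} with (a < b < c) sorted:
  d(x*z) includes (∂/∂z)(x*z) dz = (x) dz, which multiplied by dx ∧ dy gives (x) dx ∧ dy ∧ dz
  d(2*x*y + x*z + 2*z^2) includes (∂/∂y)(2*x*y + x*z + 2*z^2) dy = (2*x) dy, which multiplied by dx ∧ dz gives (-2*x) dx ∧ dy ∧ dz
Collecting like 3-forms: d(omega) = (-x) dx ∧ dy ∧ dz.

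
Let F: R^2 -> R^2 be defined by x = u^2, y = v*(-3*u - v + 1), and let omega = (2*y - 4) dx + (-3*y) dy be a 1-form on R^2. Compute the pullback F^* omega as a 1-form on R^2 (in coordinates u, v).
F^* omega = (-12*u^2*v - 31*u*v^2 + 4*u*v - 8*u - 9*v^3 + 9*v^2) du + (3*v*(-9*u^2 - 9*u*v + 6*u - 2*v^2 + 3*v - 1)) dv

Using F^*(f dg) = (f ∘ F) d(g ∘ F), substitute each coordinate x_i by F_i(u, v) in f_i, and replace dx_i by d F_i = (∂F_i/∂u) du + (∂F_i/∂v) dv.
  For the x component: f_1(F) = -6*u*v - 2*v^2 + 2*v - 4; d F_1 = (2*u) du + (0) dv
  For the y component: f_2(F) = 3*v*(3*u + v - 1); d F_2 = (-3*v) du + (-3*u - 2*v + 1) dv
Combining and collecting du, dv coefficients:
  coeff of du: -12*u^2*v - 31*u*v^2 + 4*u*v - 8*u - 9*v^3 + 9*v^2
  coeff of dv: 3*v*(-9*u^2 - 9*u*v + 6*u - 2*v^2 + 3*v - 1)
F^* omega = (-12*u^2*v - 31*u*v^2 + 4*u*v - 8*u - 9*v^3 + 9*v^2) du + (3*v*(-9*u^2 - 9*u*v + 6*u - 2*v^2 + 3*v - 1)) dv.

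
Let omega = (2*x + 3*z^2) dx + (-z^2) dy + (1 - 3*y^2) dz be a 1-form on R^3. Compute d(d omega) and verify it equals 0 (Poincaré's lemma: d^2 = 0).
d(d omega) = 0

Step 1: d omega = sum_{i<j} (∂f_j/∂x_i - ∂f_i/∂x_j) dx_i ∧ dx_j:
  coeff of dx ∧ dy: 0
  coeff of dx ∧ dz: -6*z
  coeff of dy ∧ dz: -6*y + 2*z
Step 2: Apply d again to each 2-form coefficient. The only possible 3-form in R^3 is dx ∧ dy ∧ dz, with coefficient
  ∂(coeff of dy∧dz)/∂x - ∂(coeff of dx∧dz)/∂y + ∂(coeff of dx∧dy)/∂z
  = ∂/∂x (-6*y + 2*z) - ∂/∂y (-6*z) + ∂/∂z (0).
Each of these terms simplifies to sums of mixed partials that cancel in pairs. The result is 0 (by equality of mixed partials for smooth functions — Schwarz / Clairaut).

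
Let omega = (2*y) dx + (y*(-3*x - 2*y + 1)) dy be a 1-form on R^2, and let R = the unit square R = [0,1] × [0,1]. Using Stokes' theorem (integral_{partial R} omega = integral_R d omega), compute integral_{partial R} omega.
integral_(partial R) omega = -7/2

Stokes: integral_partial_R omega = integral_R d omega with d omega = (∂Q/∂x - ∂P/∂y) dx ∧ dy.
  ∂Q/∂x = -3*y
  ∂P/∂y = 2
  integrand = ∂Q/∂x - ∂P/∂y = -3*y - 2.
Integrating over R: integral_0^1 integral_0^1 (-3*y - 2) dx dy = -7/2.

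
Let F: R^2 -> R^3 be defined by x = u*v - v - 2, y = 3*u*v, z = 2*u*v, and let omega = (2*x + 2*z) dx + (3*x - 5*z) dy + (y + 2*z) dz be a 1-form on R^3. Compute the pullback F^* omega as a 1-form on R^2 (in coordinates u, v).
F^* omega = (v*(-u*v - 11*v - 22)) du + (-u^2*v - 17*u*v - 22*u + 2*v + 4) dv

Using F^*(f dg) = (f ∘ F) d(g ∘ F), substitute each coordinate x_i by F_i(u, v) in f_i, and replace dx_i by d F_i = (∂F_i/∂u) du + (∂F_i/∂v) dv.
  For the x component: f_1(F) = 6*u*v - 2*v - 4; d F_1 = (v) du + (u - 1) dv
  For the y component: f_2(F) = -7*u*v - 3*v - 6; d F_2 = (3*v) du + (3*u) dv
  For the z component: f_3(F) = 7*u*v; d F_3 = (2*v) du + (2*u) dv
Combining and collecting du, dv coefficients:
  coeff of du: v*(-u*v - 11*v - 22)
  coeff of dv: -u^2*v - 17*u*v - 22*u + 2*v + 4
F^* omega = (v*(-u*v - 11*v - 22)) du + (-u^2*v - 17*u*v - 22*u + 2*v + 4) dv.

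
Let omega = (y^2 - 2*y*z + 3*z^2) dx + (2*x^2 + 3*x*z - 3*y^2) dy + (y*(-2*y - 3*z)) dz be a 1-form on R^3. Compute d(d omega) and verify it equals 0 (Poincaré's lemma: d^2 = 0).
d(d omega) = 0

Step 1: d omega = sum_{i<j} (∂f_j/∂x_i - ∂f_i/∂x_j) dx_i ∧ dx_j:
  coeff of dx ∧ dy: 4*x - 2*y + 5*z
  coeff of dx ∧ dz: 2*y - 6*z
  coeff of dy ∧ dz: -3*x - 4*y - 3*z
Step 2: Apply d again to each 2-form coefficient. The only possible 3-form in R^3 is dx ∧ dy ∧ dz, with coefficient
  ∂(coeff of dy∧dz)/∂x - ∂(coeff of dx∧dz)/∂y + ∂(coeff of dx∧dy)/∂z
  = ∂/∂x (-3*x - 4*y - 3*z) - ∂/∂y (2*y - 6*z) + ∂/∂z (4*x - 2*y + 5*z).
Each of these terms simplifies to sums of mixed partials that cancel in pairs. The result is 0 (by equality of mixed partials for smooth functions — Schwarz / Clairaut).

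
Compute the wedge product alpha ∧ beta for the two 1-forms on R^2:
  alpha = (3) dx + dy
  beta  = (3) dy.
alpha ∧ beta = (9) dx ∧ dy

Distribute the wedge, using dx_i ∧ dx_j = -dx_j ∧ dx_i and dx_i ∧ dx_i = 0. For each pair (i, j) with i < j, the coefficient of dx_i ∧ dx_j in alpha ∧ beta is (alpha_i * beta_j - alpha_j * beta_i). Collecting: alpha ∧ beta = (9) dx ∧ dy.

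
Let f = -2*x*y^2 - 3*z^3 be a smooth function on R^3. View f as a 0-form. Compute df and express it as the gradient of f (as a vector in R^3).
df = (-2*y^2) dx + (-4*x*y) dy + (-9*z^2) dz; grad f = (-2*y^2, -4*x*y, -9*z^2)

For a 0-form f, d f = (∂f/∂x) dx + (∂f/∂y) dy + (∂f/∂z) dz. The components of the vector representation are exactly the entries of grad f in Cartesian coordinates:
  ∂f/∂x = -2*y^2
  ∂f/∂y = -4*x*y
  ∂f/∂z = -9*z^2.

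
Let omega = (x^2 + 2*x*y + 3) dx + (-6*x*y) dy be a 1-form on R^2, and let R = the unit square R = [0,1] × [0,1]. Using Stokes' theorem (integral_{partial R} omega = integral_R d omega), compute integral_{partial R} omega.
integral_(partial R) omega = -4

Stokes: integral_partial_R omega = integral_R d omega with d omega = (∂Q/∂x - ∂P/∂y) dx ∧ dy.
  ∂Q/∂x = -6*y
  ∂P/∂y = 2*x
  integrand = ∂Q/∂x - ∂P/∂y = -2*x - 6*y.
Integrating over R: integral_0^1 integral_0^1 (-2*x - 6*y) dx dy = -4.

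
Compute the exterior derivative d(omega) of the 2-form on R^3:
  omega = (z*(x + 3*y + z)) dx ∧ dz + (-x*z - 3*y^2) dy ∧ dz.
d(omega) = (-4*z) dx ∧ dy ∧ dz

For a 2-form omega = sum_{i<j} g_{ij} dx_i ∧ dx_j, the exterior derivative is
  d(omega) = sum_{i<j} d(g_{ij}) ∧ dx_i ∧ dx_j = sum_{i<j, k} (∂g_{ij}/∂x_k) dx_k ∧ dx_i ∧ dx_j.
Expand each term, using dx_k ∧ dx_i ∧ dx_j = sgn(permutation) dx_{(a)} ∧ dx_{(b)} ∧ dx_{(c)} with (a < b < c) sorted:
  d(z*(x + 3*y + z)) includes (∂/∂y)(z*(x + 3*y + z)) dy = (3*z) dy, which multiplied by dx ∧ dz gives (-3*z) dx ∧ dy ∧ dz
  d(-x*z - 3*y^2) includes (∂/∂x)(-x*z - 3*y^2) dx = (-z) dx, which multiplied by dy ∧ dz gives (-z) dx ∧ dy ∧ dz
Collecting like 3-forms: d(omega) = (-4*z) dx ∧ dy ∧ dz.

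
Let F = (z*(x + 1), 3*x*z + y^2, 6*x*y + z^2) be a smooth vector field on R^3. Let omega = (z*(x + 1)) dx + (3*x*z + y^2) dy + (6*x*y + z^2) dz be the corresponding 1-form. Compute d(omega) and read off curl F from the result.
d(omega) = (3*x) dy ∧ dz + (x - 6*y + 1) dz ∧ dx + (3*z) dx ∧ dy; curl F = (3*x, x - 6*y + 1, 3*z)

d omega = sum_{i<j} (∂f_j/∂x_i - ∂f_i/∂x_j) dx_i ∧ dx_j. Under the identification (dy ∧ dz, dz ∧ dx, dx ∧ dy) ↔ (e_x, e_y, e_z), the coefficients are exactly the components of curl F. Compute:
  ∂R/∂y - ∂Q/∂z = (6*x) - (3*x) = 3*x
  ∂P/∂z - ∂R/∂x = (x + 1) - (6*y) = x - 6*y + 1
  ∂Q/∂x - ∂P/∂y = (3*z) - (0) = 3*z.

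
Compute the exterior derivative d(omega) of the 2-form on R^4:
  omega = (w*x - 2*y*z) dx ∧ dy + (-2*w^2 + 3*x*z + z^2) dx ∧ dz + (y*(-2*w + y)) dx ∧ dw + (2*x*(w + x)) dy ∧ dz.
d(omega) = (2*w + 4*x - 2*y) dx ∧ dy ∧ dz + (2*w + x - 2*y) dx ∧ dy ∧ dw + (-4*w) dx ∧ dz ∧ dw + (2*x) dy ∧ dz ∧ dw

For a 2-form omega = sum_{i<j} g_{ij} dx_i ∧ dx_j, the exterior derivative is
  d(omega) = sum_{i<j} d(g_{ij}) ∧ dx_i ∧ dx_j = sum_{i<j, k} (∂g_{ij}/∂x_k) dx_k ∧ dx_i ∧ dx_j.
Expand each term, using dx_k ∧ dx_i ∧ dx_j = sgn(permutation) dx_{(a)} ∧ dx_{(b)} ∧ dx_{(c)} with (a < b < c) sorted:
  d(w*x - 2*y*z) includes (∂/∂z)(w*x - 2*y*z) dz = (-2*y) dz, which multiplied by dx ∧ dy gives (-2*y) dx ∧ dy ∧ dz
  d(w*x - 2*y*z) includes (∂/∂w)(w*x - 2*y*z) dw = (x) dw, which multiplied by dx ∧ dy gives (x) dx ∧ dy ∧ dw
  d(-2*w^2 + 3*x*z + z^2) includes (∂/∂w)(-2*w^2 + 3*x*z + z^2) dw = (-4*w) dw, which multiplied by dx ∧ dz gives (-4*w) dx ∧ dz ∧ dw
  d(y*(-2*w + y)) includes (∂/∂y)(y*(-2*w + y)) dy = (-2*w + 2*y) dy, which multiplied by dx ∧ dw gives (2*w - 2*y) dx ∧ dy ∧ dw
  d(2*x*(w + x)) includes (∂/∂x)(2*x*(w + x)) dx = (2*w + 4*x) dx, which multiplied by dy ∧ dz gives (2*w + 4*x) dx ∧ dy ∧ dz
  d(2*x*(w + x)) includes (∂/∂w)(2*x*(w + x)) dw = (2*x) dw, which multiplied by dy ∧ dz gives (2*x) dy ∧ dz ∧ dw
Collecting like 3-forms: d(omega) = (2*w + 4*x - 2*y) dx ∧ dy ∧ dz + (2*w + x - 2*y) dx ∧ dy ∧ dw + (-4*w) dx ∧ dz ∧ dw + (2*x) dy ∧ dz ∧ dw.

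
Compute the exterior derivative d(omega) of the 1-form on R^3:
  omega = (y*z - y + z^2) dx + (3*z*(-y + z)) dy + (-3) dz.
d(omega) = (1 - z) dx ∧ dy + (-y - 2*z) dx ∧ dz + (3*y - 6*z) dy ∧ dz

For a 1-form omega = sum_i f_i dx_i, the exterior derivative is
  d(omega) = sum_{i < j} (∂f_j/∂x_i - ∂f_i/∂x_j) dx_i ∧ dx_j.
  coefficient of dx ∧ dy: ∂f_2/∂x - ∂f_1/∂y = ∂(3*z*(-y + z))/∂x - ∂(y*z - y + z^2)/∂y = 1 - z
  coefficient of dx ∧ dz: ∂f_3/∂x - ∂f_1/∂z = ∂(-3)/∂x - ∂(y*z - y + z^2)/∂z = -y - 2*z
  coefficient of dy ∧ dz: ∂f_3/∂y - ∂f_2/∂z = ∂(-3)/∂y - ∂(3*z*(-y + z))/∂z = 3*y - 6*z
Assembling: d(omega) = (1 - z) dx ∧ dy + (-y - 2*z) dx ∧ dz + (3*y - 6*z) dy ∧ dz.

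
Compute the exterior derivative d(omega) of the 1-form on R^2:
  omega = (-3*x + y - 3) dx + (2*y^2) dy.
d(omega) = (-1) dx ∧ dy

For a 1-form omega = sum_i f_i dx_i, the exterior derivative is
  d(omega) = sum_{i < j} (∂f_j/∂x_i - ∂f_i/∂x_j) dx_i ∧ dx_j.
  coefficient of dx ∧ dy: ∂f_2/∂x - ∂f_1/∂y = ∂(2*y^2)/∂x - ∂(-3*x + y - 3)/∂y = -1
Assembling: d(omega) = (-1) dx ∧ dy.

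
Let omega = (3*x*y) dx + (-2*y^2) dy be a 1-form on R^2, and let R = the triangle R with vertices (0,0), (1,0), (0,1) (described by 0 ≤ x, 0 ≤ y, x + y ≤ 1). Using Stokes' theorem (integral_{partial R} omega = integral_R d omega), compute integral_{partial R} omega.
integral_(partial R) omega = -1/2

Stokes: integral_partial_R omega = integral_R d omega with d omega = (∂Q/∂x - ∂P/∂y) dx ∧ dy.
  ∂Q/∂x = 0
  ∂P/∂y = 3*x
  integrand = ∂Q/∂x - ∂P/∂y = -3*x.
Integrating over R: integral_0^1 integral_0^{1-x} (-3*x) dy dx = -1/2.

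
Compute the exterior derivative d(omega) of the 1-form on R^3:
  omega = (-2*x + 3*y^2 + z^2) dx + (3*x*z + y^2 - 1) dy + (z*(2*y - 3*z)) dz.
d(omega) = (-6*y + 3*z) dx ∧ dy + (-2*z) dx ∧ dz + (-3*x + 2*z) dy ∧ dz

For a 1-form omega = sum_i f_i dx_i, the exterior derivative is
  d(omega) = sum_{i < j} (∂f_j/∂x_i - ∂f_i/∂x_j) dx_i ∧ dx_j.
  coefficient of dx ∧ dy: ∂f_2/∂x - ∂f_1/∂y = ∂(3*x*z + y^2 - 1)/∂x - ∂(-2*x + 3*y^2 + z^2)/∂y = -6*y + 3*z
  coefficient of dx ∧ dz: ∂f_3/∂x - ∂f_1/∂z = ∂(z*(2*y - 3*z))/∂x - ∂(-2*x + 3*y^2 + z^2)/∂z = -2*z
  coefficient of dy ∧ dz: ∂f_3/∂y - ∂f_2/∂z = ∂(z*(2*y - 3*z))/∂y - ∂(3*x*z + y^2 - 1)/∂z = -3*x + 2*z
Assembling: d(omega) = (-6*y + 3*z) dx ∧ dy + (-2*z) dx ∧ dz + (-3*x + 2*z) dy ∧ dz.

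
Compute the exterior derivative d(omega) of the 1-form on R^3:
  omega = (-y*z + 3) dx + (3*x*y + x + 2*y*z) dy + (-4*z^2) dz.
d(omega) = (3*y + z + 1) dx ∧ dy + (y) dx ∧ dz + (-2*y) dy ∧ dz

For a 1-form omega = sum_i f_i dx_i, the exterior derivative is
  d(omega) = sum_{i < j} (∂f_j/∂x_i - ∂f_i/∂x_j) dx_i ∧ dx_j.
  coefficient of dx ∧ dy: ∂f_2/∂x - ∂f_1/∂y = ∂(3*x*y + x + 2*y*z)/∂x - ∂(-y*z + 3)/∂y = 3*y + z + 1
  coefficient of dx ∧ dz: ∂f_3/∂x - ∂f_1/∂z = ∂(-4*z^2)/∂x - ∂(-y*z + 3)/∂z = y
  coefficient of dy ∧ dz: ∂f_3/∂y - ∂f_2/∂z = ∂(-4*z^2)/∂y - ∂(3*x*y + x + 2*y*z)/∂z = -2*y
Assembling: d(omega) = (3*y + z + 1) dx ∧ dy + (y) dx ∧ dz + (-2*y) dy ∧ dz.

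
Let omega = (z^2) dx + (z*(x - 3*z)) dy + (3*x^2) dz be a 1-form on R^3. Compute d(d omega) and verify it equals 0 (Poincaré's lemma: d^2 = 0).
d(d omega) = 0

Step 1: d omega = sum_{i<j} (∂f_j/∂x_i - ∂f_i/∂x_j) dx_i ∧ dx_j:
  coeff of dx ∧ dy: z
  coeff of dx ∧ dz: 6*x - 2*z
  coeff of dy ∧ dz: -x + 6*z
Step 2: Apply d again to each 2-form coefficient. The only possible 3-form in R^3 is dx ∧ dy ∧ dz, with coefficient
  ∂(coeff of dy∧dz)/∂x - ∂(coeff of dx∧dz)/∂y + ∂(coeff of dx∧dy)/∂z
  = ∂/∂x (-x + 6*z) - ∂/∂y (6*x - 2*z) + ∂/∂z (z).
Each of these terms simplifies to sums of mixed partials that cancel in pairs. The result is 0 (by equality of mixed partials for smooth functions — Schwarz / Clairaut).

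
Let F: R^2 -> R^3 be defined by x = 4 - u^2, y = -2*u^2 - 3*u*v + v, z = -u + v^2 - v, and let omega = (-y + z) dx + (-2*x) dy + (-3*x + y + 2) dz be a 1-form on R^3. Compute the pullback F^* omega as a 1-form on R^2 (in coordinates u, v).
F^* omega = (-12*u^3 - 12*u^2*v + u^2 - 2*u*v^2 + 7*u*v + 32*u + 23*v + 10) du + (-6*u^3 + 2*u^2*v + u^2 - 6*u*v^2 + 3*u*v + 24*u + 2*v^2 - 21*v + 2) dv

Using F^*(f dg) = (f ∘ F) d(g ∘ F), substitute each coordinate x_i by F_i(u, v) in f_i, and replace dx_i by d F_i = (∂F_i/∂u) du + (∂F_i/∂v) dv.
  For the x component: f_1(F) = 2*u^2 + 3*u*v - u + v^2 - 2*v; d F_1 = (-2*u) du + (0) dv
  For the y component: f_2(F) = 2*u^2 - 8; d F_2 = (-4*u - 3*v) du + (1 - 3*u) dv
  For the z component: f_3(F) = u^2 - 3*u*v + v - 10; d F_3 = (-1) du + (2*v - 1) dv
Combining and collecting du, dv coefficients:
  coeff of du: -12*u^3 - 12*u^2*v + u^2 - 2*u*v^2 + 7*u*v + 32*u + 23*v + 10
  coeff of dv: -6*u^3 + 2*u^2*v + u^2 - 6*u*v^2 + 3*u*v + 24*u + 2*v^2 - 21*v + 2
F^* omega = (-12*u^3 - 12*u^2*v + u^2 - 2*u*v^2 + 7*u*v + 32*u + 23*v + 10) du + (-6*u^3 + 2*u^2*v + u^2 - 6*u*v^2 + 3*u*v + 24*u + 2*v^2 - 21*v + 2) dv.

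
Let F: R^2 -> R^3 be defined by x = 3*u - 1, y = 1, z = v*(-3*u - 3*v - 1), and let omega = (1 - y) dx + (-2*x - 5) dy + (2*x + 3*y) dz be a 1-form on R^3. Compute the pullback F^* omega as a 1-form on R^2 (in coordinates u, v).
F^* omega = (3*v*(-6*u - 1)) du + (-18*u^2 - 36*u*v - 9*u - 6*v - 1) dv

Using F^*(f dg) = (f ∘ F) d(g ∘ F), substitute each coordinate x_i by F_i(u, v) in f_i, and replace dx_i by d F_i = (∂F_i/∂u) du + (∂F_i/∂v) dv.
  For the x component: f_1(F) = 0; d F_1 = (3) du + (0) dv
  For the y component: f_2(F) = -6*u - 3; d F_2 = (0) du + (0) dv
  For the z component: f_3(F) = 6*u + 1; d F_3 = (-3*v) du + (-3*u - 6*v - 1) dv
Combining and collecting du, dv coefficients:
  coeff of du: 3*v*(-6*u - 1)
  coeff of dv: -18*u^2 - 36*u*v - 9*u - 6*v - 1
F^* omega = (3*v*(-6*u - 1)) du + (-18*u^2 - 36*u*v - 9*u - 6*v - 1) dv.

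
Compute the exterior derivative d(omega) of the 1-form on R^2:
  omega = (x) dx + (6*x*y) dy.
d(omega) = (6*y) dx ∧ dy

For a 1-form omega = sum_i f_i dx_i, the exterior derivative is
  d(omega) = sum_{i < j} (∂f_j/∂x_i - ∂f_i/∂x_j) dx_i ∧ dx_j.
  coefficient of dx ∧ dy: ∂f_2/∂x - ∂f_1/∂y = ∂(6*x*y)/∂x - ∂(x)/∂y = 6*y
Assembling: d(omega) = (6*y) dx ∧ dy.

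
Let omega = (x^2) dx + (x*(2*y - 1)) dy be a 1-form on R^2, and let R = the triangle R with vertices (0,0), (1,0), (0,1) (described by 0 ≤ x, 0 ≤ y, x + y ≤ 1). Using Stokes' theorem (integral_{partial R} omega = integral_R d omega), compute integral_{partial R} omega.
integral_(partial R) omega = -1/6

Stokes: integral_partial_R omega = integral_R d omega with d omega = (∂Q/∂x - ∂P/∂y) dx ∧ dy.
  ∂Q/∂x = 2*y - 1
  ∂P/∂y = 0
  integrand = ∂Q/∂x - ∂P/∂y = 2*y - 1.
Integrating over R: integral_0^1 integral_0^{1-x} (2*y - 1) dy dx = -1/6.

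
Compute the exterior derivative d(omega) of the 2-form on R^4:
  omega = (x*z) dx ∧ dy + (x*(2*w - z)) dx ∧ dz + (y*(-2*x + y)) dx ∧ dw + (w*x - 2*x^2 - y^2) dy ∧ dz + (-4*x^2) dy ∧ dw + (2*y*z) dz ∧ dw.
d(omega) = (w - 3*x) dx ∧ dy ∧ dz + (2*x) dx ∧ dz ∧ dw + (-6*x - 2*y) dx ∧ dy ∧ dw + (x + 2*z) dy ∧ dz ∧ dw

For a 2-form omega = sum_{i<j} g_{ij} dx_i ∧ dx_j, the exterior derivative is
  d(omega) = sum_{i<j} d(g_{ij}) ∧ dx_i ∧ dx_j = sum_{i<j, k} (∂g_{ij}/∂x_k) dx_k ∧ dx_i ∧ dx_j.
Expand each term, using dx_k ∧ dx_i ∧ dx_j = sgn(permutation) dx_{(a)} ∧ dx_{(b)} ∧ dx_{(c)} with (a < b < c) sorted:
  d(x*z) includes (∂/∂z)(x*z) dz = (x) dz, which multiplied by dx ∧ dy gives (x) dx ∧ dy ∧ dz
  d(x*(2*w - z)) includes (∂/∂w)(x*(2*w - z)) dw = (2*x) dw, which multiplied by dx ∧ dz gives (2*x) dx ∧ dz ∧ dw
  d(y*(-2*x + y)) includes (∂/∂y)(y*(-2*x + y)) dy = (-2*x + 2*y) dy, which multiplied by dx ∧ dw gives (2*x - 2*y) dx ∧ dy ∧ dw
  d(w*x - 2*x^2 - y^2) includes (∂/∂x)(w*x - 2*x^2 - y^2) dx = (w - 4*x) dx, which multiplied by dy ∧ dz gives (w - 4*x) dx ∧ dy ∧ dz
  d(w*x - 2*x^2 - y^2) includes (∂/∂w)(w*x - 2*x^2 - y^2) dw = (x) dw, which multiplied by dy ∧ dz gives (x) dy ∧ dz ∧ dw
  d(-4*x^2) includes (∂/∂x)(-4*x^2) dx = (-8*x) dx, which multiplied by dy ∧ dw gives (-8*x) dx ∧ dy ∧ dw
  d(2*y*z) includes (∂/∂y)(2*y*z) dy = (2*z) dy, which multiplied by dz ∧ dw gives (2*z) dy ∧ dz ∧ dw
Collecting like 3-forms: d(omega) = (w - 3*x) dx ∧ dy ∧ dz + (2*x) dx ∧ dz ∧ dw + (-6*x - 2*y) dx ∧ dy ∧ dw + (x + 2*z) dy ∧ dz ∧ dw.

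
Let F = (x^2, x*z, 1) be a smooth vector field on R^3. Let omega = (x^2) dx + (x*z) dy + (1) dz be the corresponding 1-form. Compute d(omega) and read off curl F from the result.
d(omega) = (-x) dy ∧ dz + (0) dz ∧ dx + (z) dx ∧ dy; curl F = (-x, 0, z)

d omega = sum_{i<j} (∂f_j/∂x_i - ∂f_i/∂x_j) dx_i ∧ dx_j. Under the identification (dy ∧ dz, dz ∧ dx, dx ∧ dy) ↔ (e_x, e_y, e_z), the coefficients are exactly the components of curl F. Compute:
  ∂R/∂y - ∂Q/∂z = (0) - (x) = -x
  ∂P/∂z - ∂R/∂x = (0) - (0) = 0
  ∂Q/∂x - ∂P/∂y = (z) - (0) = z.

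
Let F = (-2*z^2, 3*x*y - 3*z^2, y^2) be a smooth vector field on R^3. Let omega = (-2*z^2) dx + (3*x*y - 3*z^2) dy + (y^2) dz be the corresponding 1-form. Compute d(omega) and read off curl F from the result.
d(omega) = (2*y + 6*z) dy ∧ dz + (-4*z) dz ∧ dx + (3*y) dx ∧ dy; curl F = (2*y + 6*z, -4*z, 3*y)

d omega = sum_{i<j} (∂f_j/∂x_i - ∂f_i/∂x_j) dx_i ∧ dx_j. Under the identification (dy ∧ dz, dz ∧ dx, dx ∧ dy) ↔ (e_x, e_y, e_z), the coefficients are exactly the components of curl F. Compute:
  ∂R/∂y - ∂Q/∂z = (2*y) - (-6*z) = 2*y + 6*z
  ∂P/∂z - ∂R/∂x = (-4*z) - (0) = -4*z
  ∂Q/∂x - ∂P/∂y = (3*y) - (0) = 3*y.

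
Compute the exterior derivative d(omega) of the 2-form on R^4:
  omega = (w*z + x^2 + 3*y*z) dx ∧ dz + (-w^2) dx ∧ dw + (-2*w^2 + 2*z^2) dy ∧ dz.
d(omega) = (-3*z) dx ∧ dy ∧ dz + (z) dx ∧ dz ∧ dw + (-4*w) dy ∧ dz ∧ dw

For a 2-form omega = sum_{i<j} g_{ij} dx_i ∧ dx_j, the exterior derivative is
  d(omega) = sum_{i<j} d(g_{ij}) ∧ dx_i ∧ dx_j = sum_{i<j, k} (∂g_{ij}/∂x_k) dx_k ∧ dx_i ∧ dx_j.
Expand each term, using dx_k ∧ dx_i ∧ dx_j = sgn(permutation) dx_{(a)} ∧ dx_{(b)} ∧ dx_{(c)} with (a < b < c) sorted:
  d(w*z + x^2 + 3*y*z) includes (∂/∂y)(w*z + x^2 + 3*y*z) dy = (3*z) dy, which multiplied by dx ∧ dz gives (-3*z) dx ∧ dy ∧ dz
  d(w*z + x^2 + 3*y*z) includes (∂/∂w)(w*z + x^2 + 3*y*z) dw = (z) dw, which multiplied by dx ∧ dz gives (z) dx ∧ dz ∧ dw
  d(-2*w^2 + 2*z^2) includes (∂/∂w)(-2*w^2 + 2*z^2) dw = (-4*w) dw, which multiplied by dy ∧ dz gives (-4*w) dy ∧ dz ∧ dw
Collecting like 3-forms: d(omega) = (-3*z) dx ∧ dy ∧ dz + (z) dx ∧ dz ∧ dw + (-4*w) dy ∧ dz ∧ dw.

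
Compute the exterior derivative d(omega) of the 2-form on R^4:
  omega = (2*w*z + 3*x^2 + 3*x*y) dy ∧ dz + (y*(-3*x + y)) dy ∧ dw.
d(omega) = (6*x + 3*y) dx ∧ dy ∧ dz + (2*z) dy ∧ dz ∧ dw + (-3*y) dx ∧ dy ∧ dw

For a 2-form omega = sum_{i<j} g_{ij} dx_i ∧ dx_j, the exterior derivative is
  d(omega) = sum_{i<j} d(g_{ij}) ∧ dx_i ∧ dx_j = sum_{i<j, k} (∂g_{ij}/∂x_k) dx_k ∧ dx_i ∧ dx_j.
Expand each term, using dx_k ∧ dx_i ∧ dx_j = sgn(permutation) dx_{(a)} ∧ dx_{(b)} ∧ dx_{(c)} with (a < b < c) sorted:
  d(2*w*z + 3*x^2 + 3*x*y) includes (∂/∂x)(2*w*z + 3*x^2 + 3*x*y) dx = (6*x + 3*y) dx, which multiplied by dy ∧ dz gives (6*x + 3*y) dx ∧ dy ∧ dz
  d(2*w*z + 3*x^2 + 3*x*y) includes (∂/∂w)(2*w*z + 3*x^2 + 3*x*y) dw = (2*z) dw, which multiplied by dy ∧ dz gives (2*z) dy ∧ dz ∧ dw
  d(y*(-3*x + y)) includes (∂/∂x)(y*(-3*x + y)) dx = (-3*y) dx, which multiplied by dy ∧ dw gives (-3*y) dx ∧ dy ∧ dw
Collecting like 3-forms: d(omega) = (6*x + 3*y) dx ∧ dy ∧ dz + (2*z) dy ∧ dz ∧ dw + (-3*y) dx ∧ dy ∧ dw.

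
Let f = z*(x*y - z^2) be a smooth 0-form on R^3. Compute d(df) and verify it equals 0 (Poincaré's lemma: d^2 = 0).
d(df) = 0

Step 1: df = sum_i (∂f/∂x_i) dx_i = (y*z) dx + (x*z) dy + (x*y - 3*z^2) dz.
Step 2: Apply d again. Using the 1-form formula, the coefficient of dx ∧ dy in d(df) is ∂^2 f/∂x ∂y - ∂^2 f/∂y ∂x = (z) - (z) = 0 (equality of mixed partials for smooth f).
Similarly for dx ∧ dz and dy ∧ dz — all coefficients vanish. So d(df) = 0.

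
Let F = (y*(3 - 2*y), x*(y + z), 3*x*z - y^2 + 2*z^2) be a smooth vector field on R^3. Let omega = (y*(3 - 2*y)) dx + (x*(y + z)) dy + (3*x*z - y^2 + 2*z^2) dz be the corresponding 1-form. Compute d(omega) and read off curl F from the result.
d(omega) = (-x - 2*y) dy ∧ dz + (-3*z) dz ∧ dx + (5*y + z - 3) dx ∧ dy; curl F = (-x - 2*y, -3*z, 5*y + z - 3)

d omega = sum_{i<j} (∂f_j/∂x_i - ∂f_i/∂x_j) dx_i ∧ dx_j. Under the identification (dy ∧ dz, dz ∧ dx, dx ∧ dy) ↔ (e_x, e_y, e_z), the coefficients are exactly the components of curl F. Compute:
  ∂R/∂y - ∂Q/∂z = (-2*y) - (x) = -x - 2*y
  ∂P/∂z - ∂R/∂x = (0) - (3*z) = -3*z
  ∂Q/∂x - ∂P/∂y = (y + z) - (3 - 4*y) = 5*y + z - 3.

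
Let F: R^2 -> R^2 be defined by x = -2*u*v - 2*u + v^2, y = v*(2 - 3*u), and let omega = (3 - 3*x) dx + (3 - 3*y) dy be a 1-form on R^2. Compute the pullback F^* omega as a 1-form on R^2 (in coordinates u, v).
F^* omega = (-39*u*v^2 - 24*u*v - 12*u + 6*v^3 + 24*v^2 - 15*v - 6) du + (-39*u^2*v - 12*u^2 + 18*u*v^2 + 48*u*v - 15*u - 6*v^3 - 6*v + 6) dv

Using F^*(f dg) = (f ∘ F) d(g ∘ F), substitute each coordinate x_i by F_i(u, v) in f_i, and replace dx_i by d F_i = (∂F_i/∂u) du + (∂F_i/∂v) dv.
  For the x component: f_1(F) = 6*u*v + 6*u - 3*v^2 + 3; d F_1 = (-2*v - 2) du + (-2*u + 2*v) dv
  For the y component: f_2(F) = 9*u*v - 6*v + 3; d F_2 = (-3*v) du + (2 - 3*u) dv
Combining and collecting du, dv coefficients:
  coeff of du: -39*u*v^2 - 24*u*v - 12*u + 6*v^3 + 24*v^2 - 15*v - 6
  coeff of dv: -39*u^2*v - 12*u^2 + 18*u*v^2 + 48*u*v - 15*u - 6*v^3 - 6*v + 6
F^* omega = (-39*u*v^2 - 24*u*v - 12*u + 6*v^3 + 24*v^2 - 15*v - 6) du + (-39*u^2*v - 12*u^2 + 18*u*v^2 + 48*u*v - 15*u - 6*v^3 - 6*v + 6) dv.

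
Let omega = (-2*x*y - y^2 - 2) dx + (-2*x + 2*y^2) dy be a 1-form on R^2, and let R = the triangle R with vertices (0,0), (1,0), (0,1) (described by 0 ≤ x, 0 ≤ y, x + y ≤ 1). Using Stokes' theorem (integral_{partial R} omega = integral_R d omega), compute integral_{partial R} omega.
integral_(partial R) omega = -1/3

Stokes: integral_partial_R omega = integral_R d omega with d omega = (∂Q/∂x - ∂P/∂y) dx ∧ dy.
  ∂Q/∂x = -2
  ∂P/∂y = -2*x - 2*y
  integrand = ∂Q/∂x - ∂P/∂y = 2*x + 2*y - 2.
Integrating over R: integral_0^1 integral_0^{1-x} (2*x + 2*y - 2) dy dx = -1/3.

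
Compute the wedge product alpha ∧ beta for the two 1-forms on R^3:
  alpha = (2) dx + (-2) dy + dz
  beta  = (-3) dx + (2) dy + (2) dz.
alpha ∧ beta = (-2) dx ∧ dy + (7) dx ∧ dz + (-6) dy ∧ dz

Distribute the wedge, using dx_i ∧ dx_j = -dx_j ∧ dx_i and dx_i ∧ dx_i = 0. For each pair (i, j) with i < j, the coefficient of dx_i ∧ dx_j in alpha ∧ beta is (alpha_i * beta_j - alpha_j * beta_i). Collecting: alpha ∧ beta = (-2) dx ∧ dy + (7) dx ∧ dz + (-6) dy ∧ dz.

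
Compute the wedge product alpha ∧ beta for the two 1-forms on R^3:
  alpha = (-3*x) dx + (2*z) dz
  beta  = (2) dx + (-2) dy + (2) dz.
alpha ∧ beta = (6*x) dx ∧ dy + (-6*x - 4*z) dx ∧ dz + (4*z) dy ∧ dz

Distribute the wedge, using dx_i ∧ dx_j = -dx_j ∧ dx_i and dx_i ∧ dx_i = 0. For each pair (i, j) with i < j, the coefficient of dx_i ∧ dx_j in alpha ∧ beta is (alpha_i * beta_j - alpha_j * beta_i). Collecting: alpha ∧ beta = (6*x) dx ∧ dy + (-6*x - 4*z) dx ∧ dz + (4*z) dy ∧ dz.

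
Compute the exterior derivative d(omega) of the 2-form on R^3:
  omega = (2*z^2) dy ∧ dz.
d(omega) = 0

For a 2-form omega = sum_{i<j} g_{ij} dx_i ∧ dx_j, the exterior derivative is
  d(omega) = sum_{i<j} d(g_{ij}) ∧ dx_i ∧ dx_j = sum_{i<j, k} (∂g_{ij}/∂x_k) dx_k ∧ dx_i ∧ dx_j.
Expand each term, using dx_k ∧ dx_i ∧ dx_j = sgn(permutation) dx_{(a)} ∧ dx_{(b)} ∧ dx_{(c)} with (a < b < c) sorted:

Collecting like 3-forms: d(omega) = 0.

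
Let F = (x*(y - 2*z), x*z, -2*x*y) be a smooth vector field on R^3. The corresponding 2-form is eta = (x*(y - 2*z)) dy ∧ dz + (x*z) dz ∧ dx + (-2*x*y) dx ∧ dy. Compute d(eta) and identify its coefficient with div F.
d(eta) = (y - 2*z) dx ∧ dy ∧ dz; div F = y - 2*z

For a 2-form in R^3 of the form above, applying d gives a 3-form with coefficient ∂P/∂x + ∂Q/∂y + ∂R/∂z:
  ∂P/∂x = y - 2*z
  ∂Q/∂y = 0
  ∂R/∂z = 0
Sum = y - 2*z, which is exactly div F.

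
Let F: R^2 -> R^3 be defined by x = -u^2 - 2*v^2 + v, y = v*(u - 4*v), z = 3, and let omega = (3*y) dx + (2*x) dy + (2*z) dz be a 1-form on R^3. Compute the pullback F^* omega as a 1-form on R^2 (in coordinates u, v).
F^* omega = (2*v*(-4*u^2 + 12*u*v - 2*v^2 + v)) du + (-2*u^3 + 16*u^2*v - 16*u*v^2 + 5*u*v + 80*v^3 - 28*v^2) dv

Using F^*(f dg) = (f ∘ F) d(g ∘ F), substitute each coordinate x_i by F_i(u, v) in f_i, and replace dx_i by d F_i = (∂F_i/∂u) du + (∂F_i/∂v) dv.
  For the x component: f_1(F) = 3*v*(u - 4*v); d F_1 = (-2*u) du + (1 - 4*v) dv
  For the y component: f_2(F) = -2*u^2 - 4*v^2 + 2*v; d F_2 = (v) du + (u - 8*v) dv
  For the z component: f_3(F) = 6; d F_3 = (0) du + (0) dv
Combining and collecting du, dv coefficients:
  coeff of du: 2*v*(-4*u^2 + 12*u*v - 2*v^2 + v)
  coeff of dv: -2*u^3 + 16*u^2*v - 16*u*v^2 + 5*u*v + 80*v^3 - 28*v^2
F^* omega = (2*v*(-4*u^2 + 12*u*v - 2*v^2 + v)) du + (-2*u^3 + 16*u^2*v - 16*u*v^2 + 5*u*v + 80*v^3 - 28*v^2) dv.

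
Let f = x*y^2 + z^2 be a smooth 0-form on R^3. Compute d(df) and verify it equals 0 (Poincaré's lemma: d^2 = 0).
d(df) = 0

Step 1: df = sum_i (∂f/∂x_i) dx_i = (y^2) dx + (2*x*y) dy + (2*z) dz.
Step 2: Apply d again. Using the 1-form formula, the coefficient of dx ∧ dy in d(df) is ∂^2 f/∂x ∂y - ∂^2 f/∂y ∂x = (2*y) - (2*y) = 0 (equality of mixed partials for smooth f).
Similarly for dx ∧ dz and dy ∧ dz — all coefficients vanish. So d(df) = 0.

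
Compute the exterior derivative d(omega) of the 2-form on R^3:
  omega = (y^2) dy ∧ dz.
d(omega) = 0

For a 2-form omega = sum_{i<j} g_{ij} dx_i ∧ dx_j, the exterior derivative is
  d(omega) = sum_{i<j} d(g_{ij}) ∧ dx_i ∧ dx_j = sum_{i<j, k} (∂g_{ij}/∂x_k) dx_k ∧ dx_i ∧ dx_j.
Expand each term, using dx_k ∧ dx_i ∧ dx_j = sgn(permutation) dx_{(a)} ∧ dx_{(b)} ∧ dx_{(c)} with (a < b < c) sorted:

Collecting like 3-forms: d(omega) = 0.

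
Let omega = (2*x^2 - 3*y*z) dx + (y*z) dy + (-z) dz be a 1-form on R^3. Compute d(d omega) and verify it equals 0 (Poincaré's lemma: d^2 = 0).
d(d omega) = 0

Step 1: d omega = sum_{i<j} (∂f_j/∂x_i - ∂f_i/∂x_j) dx_i ∧ dx_j:
  coeff of dx ∧ dy: 3*z
  coeff of dx ∧ dz: 3*y
  coeff of dy ∧ dz: -y
Step 2: Apply d again to each 2-form coefficient. The only possible 3-form in R^3 is dx ∧ dy ∧ dz, with coefficient
  ∂(coeff of dy∧dz)/∂x - ∂(coeff of dx∧dz)/∂y + ∂(coeff of dx∧dy)/∂z
  = ∂/∂x (-y) - ∂/∂y (3*y) + ∂/∂z (3*z).
Each of these terms simplifies to sums of mixed partials that cancel in pairs. The result is 0 (by equality of mixed partials for smooth functions — Schwarz / Clairaut).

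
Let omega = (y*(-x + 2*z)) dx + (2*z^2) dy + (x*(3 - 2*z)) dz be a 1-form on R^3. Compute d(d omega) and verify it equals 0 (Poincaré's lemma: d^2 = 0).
d(d omega) = 0

Step 1: d omega = sum_{i<j} (∂f_j/∂x_i - ∂f_i/∂x_j) dx_i ∧ dx_j:
  coeff of dx ∧ dy: x - 2*z
  coeff of dx ∧ dz: -2*y - 2*z + 3
  coeff of dy ∧ dz: -4*z
Step 2: Apply d again to each 2-form coefficient. The only possible 3-form in R^3 is dx ∧ dy ∧ dz, with coefficient
  ∂(coeff of dy∧dz)/∂x - ∂(coeff of dx∧dz)/∂y + ∂(coeff of dx∧dy)/∂z
  = ∂/∂x (-4*z) - ∂/∂y (-2*y - 2*z + 3) + ∂/∂z (x - 2*z).
Each of these terms simplifies to sums of mixed partials that cancel in pairs. The result is 0 (by equality of mixed partials for smooth functions — Schwarz / Clairaut).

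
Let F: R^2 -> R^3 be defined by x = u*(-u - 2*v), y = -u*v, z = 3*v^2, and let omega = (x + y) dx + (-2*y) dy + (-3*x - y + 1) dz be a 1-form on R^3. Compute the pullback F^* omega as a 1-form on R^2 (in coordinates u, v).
F^* omega = (2*u*(u^2 + 4*u*v + 2*v^2)) du + (2*u^3 + 22*u^2*v + 42*u*v^2 + 6*v) dv

Using F^*(f dg) = (f ∘ F) d(g ∘ F), substitute each coordinate x_i by F_i(u, v) in f_i, and replace dx_i by d F_i = (∂F_i/∂u) du + (∂F_i/∂v) dv.
  For the x component: f_1(F) = u*(-u - 3*v); d F_1 = (-2*u - 2*v) du + (-2*u) dv
  For the y component: f_2(F) = 2*u*v; d F_2 = (-v) du + (-u) dv
  For the z component: f_3(F) = 3*u^2 + 7*u*v + 1; d F_3 = (0) du + (6*v) dv
Combining and collecting du, dv coefficients:
  coeff of du: 2*u*(u^2 + 4*u*v + 2*v^2)
  coeff of dv: 2*u^3 + 22*u^2*v + 42*u*v^2 + 6*v
F^* omega = (2*u*(u^2 + 4*u*v + 2*v^2)) du + (2*u^3 + 22*u^2*v + 42*u*v^2 + 6*v) dv.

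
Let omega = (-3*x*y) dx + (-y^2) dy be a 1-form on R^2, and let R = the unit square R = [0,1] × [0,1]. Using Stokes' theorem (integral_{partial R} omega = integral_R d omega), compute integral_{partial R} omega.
integral_(partial R) omega = 3/2

Stokes: integral_partial_R omega = integral_R d omega with d omega = (∂Q/∂x - ∂P/∂y) dx ∧ dy.
  ∂Q/∂x = 0
  ∂P/∂y = -3*x
  integrand = ∂Q/∂x - ∂P/∂y = 3*x.
Integrating over R: integral_0^1 integral_0^1 (3*x) dx dy = 3/2.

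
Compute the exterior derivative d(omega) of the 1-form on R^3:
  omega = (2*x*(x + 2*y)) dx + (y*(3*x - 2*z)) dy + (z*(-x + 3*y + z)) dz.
d(omega) = (-4*x + 3*y) dx ∧ dy + (-z) dx ∧ dz + (2*y + 3*z) dy ∧ dz

For a 1-form omega = sum_i f_i dx_i, the exterior derivative is
  d(omega) = sum_{i < j} (∂f_j/∂x_i - ∂f_i/∂x_j) dx_i ∧ dx_j.
  coefficient of dx ∧ dy: ∂f_2/∂x - ∂f_1/∂y = ∂(y*(3*x - 2*z))/∂x - ∂(2*x*(x + 2*y))/∂y = -4*x + 3*y
  coefficient of dx ∧ dz: ∂f_3/∂x - ∂f_1/∂z = ∂(z*(-x + 3*y + z))/∂x - ∂(2*x*(x + 2*y))/∂z = -z
  coefficient of dy ∧ dz: ∂f_3/∂y - ∂f_2/∂z = ∂(z*(-x + 3*y + z))/∂y - ∂(y*(3*x - 2*z))/∂z = 2*y + 3*z
Assembling: d(omega) = (-4*x + 3*y) dx ∧ dy + (-z) dx ∧ dz + (2*y + 3*z) dy ∧ dz.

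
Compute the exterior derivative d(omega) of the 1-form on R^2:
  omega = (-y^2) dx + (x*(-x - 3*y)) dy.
d(omega) = (-2*x - y) dx ∧ dy

For a 1-form omega = sum_i f_i dx_i, the exterior derivative is
  d(omega) = sum_{i < j} (∂f_j/∂x_i - ∂f_i/∂x_j) dx_i ∧ dx_j.
  coefficient of dx ∧ dy: ∂f_2/∂x - ∂f_1/∂y = ∂(x*(-x - 3*y))/∂x - ∂(-y^2)/∂y = -2*x - y
Assembling: d(omega) = (-2*x - y) dx ∧ dy.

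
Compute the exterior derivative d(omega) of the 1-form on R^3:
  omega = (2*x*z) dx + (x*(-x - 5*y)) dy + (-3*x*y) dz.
d(omega) = (-2*x - 5*y) dx ∧ dy + (-2*x - 3*y) dx ∧ dz + (-3*x) dy ∧ dz

For a 1-form omega = sum_i f_i dx_i, the exterior derivative is
  d(omega) = sum_{i < j} (∂f_j/∂x_i - ∂f_i/∂x_j) dx_i ∧ dx_j.
  coefficient of dx ∧ dy: ∂f_2/∂x - ∂f_1/∂y = ∂(x*(-x - 5*y))/∂x - ∂(2*x*z)/∂y = -2*x - 5*y
  coefficient of dx ∧ dz: ∂f_3/∂x - ∂f_1/∂z = ∂(-3*x*y)/∂x - ∂(2*x*z)/∂z = -2*x - 3*y
  coefficient of dy ∧ dz: ∂f_3/∂y - ∂f_2/∂z = ∂(-3*x*y)/∂y - ∂(x*(-x - 5*y))/∂z = -3*x
Assembling: d(omega) = (-2*x - 5*y) dx ∧ dy + (-2*x - 3*y) dx ∧ dz + (-3*x) dy ∧ dz.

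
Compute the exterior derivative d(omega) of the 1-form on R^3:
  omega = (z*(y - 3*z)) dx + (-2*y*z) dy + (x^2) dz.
d(omega) = (-z) dx ∧ dy + (2*x - y + 6*z) dx ∧ dz + (2*y) dy ∧ dz

For a 1-form omega = sum_i f_i dx_i, the exterior derivative is
  d(omega) = sum_{i < j} (∂f_j/∂x_i - ∂f_i/∂x_j) dx_i ∧ dx_j.
  coefficient of dx ∧ dy: ∂f_2/∂x - ∂f_1/∂y = ∂(-2*y*z)/∂x - ∂(z*(y - 3*z))/∂y = -z
  coefficient of dx ∧ dz: ∂f_3/∂x - ∂f_1/∂z = ∂(x^2)/∂x - ∂(z*(y - 3*z))/∂z = 2*x - y + 6*z
  coefficient of dy ∧ dz: ∂f_3/∂y - ∂f_2/∂z = ∂(x^2)/∂y - ∂(-2*y*z)/∂z = 2*y
Assembling: d(omega) = (-z) dx ∧ dy + (2*x - y + 6*z) dx ∧ dz + (2*y) dy ∧ dz.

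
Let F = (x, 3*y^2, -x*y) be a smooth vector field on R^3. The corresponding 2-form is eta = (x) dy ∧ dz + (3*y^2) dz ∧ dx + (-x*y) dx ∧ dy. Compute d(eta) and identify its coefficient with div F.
d(eta) = (6*y + 1) dx ∧ dy ∧ dz; div F = 6*y + 1

For a 2-form in R^3 of the form above, applying d gives a 3-form with coefficient ∂P/∂x + ∂Q/∂y + ∂R/∂z:
  ∂P/∂x = 1
  ∂Q/∂y = 6*y
  ∂R/∂z = 0
Sum = 6*y + 1, which is exactly div F.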